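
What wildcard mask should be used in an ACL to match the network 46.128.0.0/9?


Subnet mask: 255.128.0.0
Wildcard = 255.255.255.255 - subnet mask
255 - 255 = 0
255 - 128 = 127
255 - 0 = 255
255 - 0 = 255
Wildcard: 0.127.255.255


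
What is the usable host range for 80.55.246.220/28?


Network: 80.55.246.208
Broadcast: 80.55.246.223
First usable = network + 1
Last usable = broadcast - 1
Range: 80.55.246.209 to 80.55.246.222


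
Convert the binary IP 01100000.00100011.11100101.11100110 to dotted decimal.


01100000 = 96
00100011 = 35
11100101 = 229
11100110 = 230
IP: 96.35.229.230


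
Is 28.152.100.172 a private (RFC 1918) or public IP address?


RFC 1918 private ranges:
  10.0.0.0/8 (10.0.0.0 - 10.255.255.255)
  172.16.0.0/12 (172.16.0.0 - 172.31.255.255)
  192.168.0.0/16 (192.168.0.0 - 192.168.255.255)
Public (not in any RFC 1918 range)


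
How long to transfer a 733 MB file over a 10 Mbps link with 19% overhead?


Effective throughput = 10 * (1 - 19/100) = 8.1 Mbps
File size in Mb = 733 * 8 = 5864 Mb
Time = 5864 / 8.1
Time = 723.9506 seconds


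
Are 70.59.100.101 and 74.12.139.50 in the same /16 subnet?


Mask: 255.255.0.0
70.59.100.101 AND mask = 70.59.0.0
74.12.139.50 AND mask = 74.12.0.0
No, different subnets (70.59.0.0 vs 74.12.0.0)


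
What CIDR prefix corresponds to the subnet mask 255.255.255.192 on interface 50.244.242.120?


Binary: 11111111.11111111.11111111.11000000
Count leading 1s
Prefix: /26


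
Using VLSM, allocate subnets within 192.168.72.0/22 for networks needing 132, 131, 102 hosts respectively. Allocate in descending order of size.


132 hosts -> /24 (254 usable): 192.168.72.0/24
131 hosts -> /24 (254 usable): 192.168.73.0/24
102 hosts -> /25 (126 usable): 192.168.74.0/25
Allocation: 192.168.72.0/24 (132 hosts, 254 usable); 192.168.73.0/24 (131 hosts, 254 usable); 192.168.74.0/25 (102 hosts, 126 usable)


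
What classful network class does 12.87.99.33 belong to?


First octet: 12
Binary: 00001100
0xxxxxxx -> Class A (1-126)
Class A, default mask 255.0.0.0 (/8)


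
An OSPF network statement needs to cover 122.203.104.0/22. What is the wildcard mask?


Subnet mask: 255.255.252.0
Wildcard = 255.255.255.255 - subnet mask
255 - 255 = 0
255 - 255 = 0
255 - 252 = 3
255 - 0 = 255
Wildcard: 0.0.3.255


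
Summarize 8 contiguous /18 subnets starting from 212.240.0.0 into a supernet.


Original prefix: /18
Number of subnets: 8 = 2^3
New prefix = 18 - 3 = 15
Supernet: 212.240.0.0/15


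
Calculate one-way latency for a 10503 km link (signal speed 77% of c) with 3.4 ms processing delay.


Speed = 0.77 * 3e5 km/s = 231000 km/s
Propagation delay = 10503 / 231000 = 0.0455 s = 45.4675 ms
Processing delay = 3.4 ms
Total one-way latency = 48.8675 ms


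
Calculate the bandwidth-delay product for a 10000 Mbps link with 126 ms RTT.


BDP = bandwidth * RTT
= 10000 Mbps * 126 ms
= 10000 * 1e6 * 126 / 1000 bits
= 1260000000 bits
= 157500000 bytes
= 153808.5938 KB
BDP = 1260000000 bits (157500000 bytes)


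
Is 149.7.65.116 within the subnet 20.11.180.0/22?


Subnet network: 20.11.180.0
Test IP AND mask: 149.7.64.0
No, 149.7.65.116 is not in 20.11.180.0/22


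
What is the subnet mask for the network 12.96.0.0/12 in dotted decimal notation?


/12 means 12 network bits, 20 host bits
Binary: 11111111111100000000000000000000
Mask: 255.240.0.0


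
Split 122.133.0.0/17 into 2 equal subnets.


New prefix = 17 + 1 = 18
Each subnet has 16384 addresses
  122.133.0.0/18
  122.133.64.0/18
Subnets: 122.133.0.0/18, 122.133.64.0/18


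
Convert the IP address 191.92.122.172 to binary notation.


191 = 10111111
92 = 01011100
122 = 01111010
172 = 10101100
Binary: 10111111.01011100.01111010.10101100


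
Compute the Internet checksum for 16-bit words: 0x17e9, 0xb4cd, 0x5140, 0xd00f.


Sum all words (with carry folding):
+ 0x17e9 = 0x17e9
+ 0xb4cd = 0xccb6
+ 0x5140 = 0x1df7
+ 0xd00f = 0xee06
One's complement: ~0xee06
Checksum = 0x11f9


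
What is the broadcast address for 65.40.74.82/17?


Network: 65.40.0.0/17
Host bits = 15
Set all host bits to 1:
Broadcast: 65.40.127.255


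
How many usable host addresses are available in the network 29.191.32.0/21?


Host bits = 32 - 21 = 11
Total addresses = 2^11 = 2048
Usable = total - 2 (network and broadcast)
Usable hosts: 2046


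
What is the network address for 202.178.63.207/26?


IP:   11001010.10110010.00111111.11001111
Mask: 11111111.11111111.11111111.11000000
AND operation:
Net:  11001010.10110010.00111111.11000000
Network: 202.178.63.192/26


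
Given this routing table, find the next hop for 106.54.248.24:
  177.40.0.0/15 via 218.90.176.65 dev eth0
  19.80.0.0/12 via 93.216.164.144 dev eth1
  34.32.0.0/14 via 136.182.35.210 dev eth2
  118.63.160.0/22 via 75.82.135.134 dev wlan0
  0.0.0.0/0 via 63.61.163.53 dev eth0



Longest prefix match for 106.54.248.24:
  /15 177.40.0.0: no
  /12 19.80.0.0: no
  /14 34.32.0.0: no
  /22 118.63.160.0: no
  /0 0.0.0.0: MATCH
Selected: next-hop 63.61.163.53 via eth0 (matched /0)


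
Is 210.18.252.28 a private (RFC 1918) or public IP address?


RFC 1918 private ranges:
  10.0.0.0/8 (10.0.0.0 - 10.255.255.255)
  172.16.0.0/12 (172.16.0.0 - 172.31.255.255)
  192.168.0.0/16 (192.168.0.0 - 192.168.255.255)
Public (not in any RFC 1918 range)


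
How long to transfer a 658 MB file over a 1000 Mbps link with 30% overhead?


Effective throughput = 1000 * (1 - 30/100) = 700 Mbps
File size in Mb = 658 * 8 = 5264 Mb
Time = 5264 / 700
Time = 7.52 seconds


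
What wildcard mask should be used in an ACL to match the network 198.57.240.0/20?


Subnet mask: 255.255.240.0
Wildcard = 255.255.255.255 - subnet mask
255 - 255 = 0
255 - 255 = 0
255 - 240 = 15
255 - 0 = 255
Wildcard: 0.0.15.255


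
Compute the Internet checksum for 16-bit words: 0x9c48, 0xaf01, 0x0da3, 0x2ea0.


Sum all words (with carry folding):
+ 0x9c48 = 0x9c48
+ 0xaf01 = 0x4b4a
+ 0x0da3 = 0x58ed
+ 0x2ea0 = 0x878d
One's complement: ~0x878d
Checksum = 0x7872


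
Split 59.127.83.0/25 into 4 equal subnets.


New prefix = 25 + 2 = 27
Each subnet has 32 addresses
  59.127.83.0/27
  59.127.83.32/27
  59.127.83.64/27
  59.127.83.96/27
Subnets: 59.127.83.0/27, 59.127.83.32/27, 59.127.83.64/27, 59.127.83.96/27


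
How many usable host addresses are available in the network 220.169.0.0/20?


Host bits = 32 - 20 = 12
Total addresses = 2^12 = 4096
Usable = total - 2 (network and broadcast)
Usable hosts: 4094


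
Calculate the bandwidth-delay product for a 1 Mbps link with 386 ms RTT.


BDP = bandwidth * RTT
= 1 Mbps * 386 ms
= 1 * 1e6 * 386 / 1000 bits
= 386000 bits
= 48250 bytes
= 47.1191 KB
BDP = 386000 bits (48250 bytes)


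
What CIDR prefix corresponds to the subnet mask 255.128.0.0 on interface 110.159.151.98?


Binary: 11111111.10000000.00000000.00000000
Count leading 1s
Prefix: /9


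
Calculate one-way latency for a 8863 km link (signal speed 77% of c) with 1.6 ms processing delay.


Speed = 0.77 * 3e5 km/s = 231000 km/s
Propagation delay = 8863 / 231000 = 0.0384 s = 38.368 ms
Processing delay = 1.6 ms
Total one-way latency = 39.968 ms


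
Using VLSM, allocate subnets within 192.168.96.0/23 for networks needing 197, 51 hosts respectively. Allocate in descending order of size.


197 hosts -> /24 (254 usable): 192.168.96.0/24
51 hosts -> /26 (62 usable): 192.168.97.0/26
Allocation: 192.168.96.0/24 (197 hosts, 254 usable); 192.168.97.0/26 (51 hosts, 62 usable)


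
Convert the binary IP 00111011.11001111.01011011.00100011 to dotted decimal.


00111011 = 59
11001111 = 207
01011011 = 91
00100011 = 35
IP: 59.207.91.35


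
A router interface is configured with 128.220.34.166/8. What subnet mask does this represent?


/8 means 8 network bits, 24 host bits
Binary: 11111111000000000000000000000000
Mask: 255.0.0.0


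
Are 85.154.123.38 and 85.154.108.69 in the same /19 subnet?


Mask: 255.255.224.0
85.154.123.38 AND mask = 85.154.96.0
85.154.108.69 AND mask = 85.154.96.0
Yes, same subnet (85.154.96.0)


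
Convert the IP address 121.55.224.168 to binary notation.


121 = 01111001
55 = 00110111
224 = 11100000
168 = 10101000
Binary: 01111001.00110111.11100000.10101000


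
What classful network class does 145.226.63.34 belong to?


First octet: 145
Binary: 10010001
10xxxxxx -> Class B (128-191)
Class B, default mask 255.255.0.0 (/16)


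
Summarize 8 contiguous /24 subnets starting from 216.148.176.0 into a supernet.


Original prefix: /24
Number of subnets: 8 = 2^3
New prefix = 24 - 3 = 21
Supernet: 216.148.176.0/21


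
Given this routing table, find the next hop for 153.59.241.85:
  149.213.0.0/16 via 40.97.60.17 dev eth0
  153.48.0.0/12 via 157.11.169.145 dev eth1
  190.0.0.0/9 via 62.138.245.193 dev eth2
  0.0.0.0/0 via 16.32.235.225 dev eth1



Longest prefix match for 153.59.241.85:
  /16 149.213.0.0: no
  /12 153.48.0.0: MATCH
  /9 190.0.0.0: no
  /0 0.0.0.0: MATCH
Selected: next-hop 157.11.169.145 via eth1 (matched /12)


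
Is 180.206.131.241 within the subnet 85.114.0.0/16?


Subnet network: 85.114.0.0
Test IP AND mask: 180.206.0.0
No, 180.206.131.241 is not in 85.114.0.0/16


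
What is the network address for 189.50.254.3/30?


IP:   10111101.00110010.11111110.00000011
Mask: 11111111.11111111.11111111.11111100
AND operation:
Net:  10111101.00110010.11111110.00000000
Network: 189.50.254.0/30


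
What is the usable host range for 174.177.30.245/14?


Network: 174.176.0.0
Broadcast: 174.179.255.255
First usable = network + 1
Last usable = broadcast - 1
Range: 174.176.0.1 to 174.179.255.254


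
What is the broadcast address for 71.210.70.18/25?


Network: 71.210.70.0/25
Host bits = 7
Set all host bits to 1:
Broadcast: 71.210.70.127


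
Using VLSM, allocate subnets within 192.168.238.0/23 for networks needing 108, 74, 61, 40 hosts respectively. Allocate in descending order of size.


108 hosts -> /25 (126 usable): 192.168.238.0/25
74 hosts -> /25 (126 usable): 192.168.238.128/25
61 hosts -> /26 (62 usable): 192.168.239.0/26
40 hosts -> /26 (62 usable): 192.168.239.64/26
Allocation: 192.168.238.0/25 (108 hosts, 126 usable); 192.168.238.128/25 (74 hosts, 126 usable); 192.168.239.0/26 (61 hosts, 62 usable); 192.168.239.64/26 (40 hosts, 62 usable)


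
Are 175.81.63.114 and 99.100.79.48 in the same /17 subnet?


Mask: 255.255.128.0
175.81.63.114 AND mask = 175.81.0.0
99.100.79.48 AND mask = 99.100.0.0
No, different subnets (175.81.0.0 vs 99.100.0.0)


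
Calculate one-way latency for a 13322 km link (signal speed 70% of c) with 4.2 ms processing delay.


Speed = 0.7 * 3e5 km/s = 210000 km/s
Propagation delay = 13322 / 210000 = 0.0634 s = 63.4381 ms
Processing delay = 4.2 ms
Total one-way latency = 67.6381 ms


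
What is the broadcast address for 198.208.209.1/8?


Network: 198.0.0.0/8
Host bits = 24
Set all host bits to 1:
Broadcast: 198.255.255.255


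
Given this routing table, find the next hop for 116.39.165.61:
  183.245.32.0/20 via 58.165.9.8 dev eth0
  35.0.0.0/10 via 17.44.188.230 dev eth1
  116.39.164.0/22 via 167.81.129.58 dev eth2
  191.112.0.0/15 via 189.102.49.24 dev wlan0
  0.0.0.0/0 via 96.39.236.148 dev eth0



Longest prefix match for 116.39.165.61:
  /20 183.245.32.0: no
  /10 35.0.0.0: no
  /22 116.39.164.0: MATCH
  /15 191.112.0.0: no
  /0 0.0.0.0: MATCH
Selected: next-hop 167.81.129.58 via eth2 (matched /22)


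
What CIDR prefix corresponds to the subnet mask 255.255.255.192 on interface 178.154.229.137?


Binary: 11111111.11111111.11111111.11000000
Count leading 1s
Prefix: /26


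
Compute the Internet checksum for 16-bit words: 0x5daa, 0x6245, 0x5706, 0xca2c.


Sum all words (with carry folding):
+ 0x5daa = 0x5daa
+ 0x6245 = 0xbfef
+ 0x5706 = 0x16f6
+ 0xca2c = 0xe122
One's complement: ~0xe122
Checksum = 0x1edd


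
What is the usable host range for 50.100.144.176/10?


Network: 50.64.0.0
Broadcast: 50.127.255.255
First usable = network + 1
Last usable = broadcast - 1
Range: 50.64.0.1 to 50.127.255.254


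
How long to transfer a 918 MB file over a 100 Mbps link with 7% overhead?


Effective throughput = 100 * (1 - 7/100) = 93 Mbps
File size in Mb = 918 * 8 = 7344 Mb
Time = 7344 / 93
Time = 78.9677 seconds


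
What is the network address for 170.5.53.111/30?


IP:   10101010.00000101.00110101.01101111
Mask: 11111111.11111111.11111111.11111100
AND operation:
Net:  10101010.00000101.00110101.01101100
Network: 170.5.53.108/30


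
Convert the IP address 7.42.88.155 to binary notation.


7 = 00000111
42 = 00101010
88 = 01011000
155 = 10011011
Binary: 00000111.00101010.01011000.10011011


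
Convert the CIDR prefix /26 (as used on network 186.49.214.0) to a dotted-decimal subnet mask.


/26 means 26 network bits, 6 host bits
Binary: 11111111111111111111111111000000
Mask: 255.255.255.192


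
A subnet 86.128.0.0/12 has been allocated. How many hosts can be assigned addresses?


Host bits = 32 - 12 = 20
Total addresses = 2^20 = 1048576
Usable = total - 2 (network and broadcast)
Usable hosts: 1048574


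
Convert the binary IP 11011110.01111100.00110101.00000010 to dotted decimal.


11011110 = 222
01111100 = 124
00110101 = 53
00000010 = 2
IP: 222.124.53.2


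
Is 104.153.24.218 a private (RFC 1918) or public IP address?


RFC 1918 private ranges:
  10.0.0.0/8 (10.0.0.0 - 10.255.255.255)
  172.16.0.0/12 (172.16.0.0 - 172.31.255.255)
  192.168.0.0/16 (192.168.0.0 - 192.168.255.255)
Public (not in any RFC 1918 range)


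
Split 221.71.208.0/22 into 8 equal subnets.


New prefix = 22 + 3 = 25
Each subnet has 128 addresses
  221.71.208.0/25
  221.71.208.128/25
  221.71.209.0/25
  221.71.209.128/25
  221.71.210.0/25
  221.71.210.128/25
  221.71.211.0/25
  221.71.211.128/25
Subnets: 221.71.208.0/25, 221.71.208.128/25, 221.71.209.0/25, 221.71.209.128/25, 221.71.210.0/25, 221.71.210.128/25, 221.71.211.0/25, 221.71.211.128/25


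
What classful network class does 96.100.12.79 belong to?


First octet: 96
Binary: 01100000
0xxxxxxx -> Class A (1-126)
Class A, default mask 255.0.0.0 (/8)


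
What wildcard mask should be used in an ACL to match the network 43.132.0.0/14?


Subnet mask: 255.252.0.0
Wildcard = 255.255.255.255 - subnet mask
255 - 255 = 0
255 - 252 = 3
255 - 0 = 255
255 - 0 = 255
Wildcard: 0.3.255.255


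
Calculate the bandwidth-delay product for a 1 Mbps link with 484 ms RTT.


BDP = bandwidth * RTT
= 1 Mbps * 484 ms
= 1 * 1e6 * 484 / 1000 bits
= 484000 bits
= 60500 bytes
= 59.082 KB
BDP = 484000 bits (60500 bytes)


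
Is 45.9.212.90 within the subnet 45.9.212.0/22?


Subnet network: 45.9.212.0
Test IP AND mask: 45.9.212.0
Yes, 45.9.212.90 is in 45.9.212.0/22


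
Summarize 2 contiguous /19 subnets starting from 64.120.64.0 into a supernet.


Original prefix: /19
Number of subnets: 2 = 2^1
New prefix = 19 - 1 = 18
Supernet: 64.120.64.0/18


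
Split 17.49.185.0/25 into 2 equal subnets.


New prefix = 25 + 1 = 26
Each subnet has 64 addresses
  17.49.185.0/26
  17.49.185.64/26
Subnets: 17.49.185.0/26, 17.49.185.64/26


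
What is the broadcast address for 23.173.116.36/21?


Network: 23.173.112.0/21
Host bits = 11
Set all host bits to 1:
Broadcast: 23.173.119.255


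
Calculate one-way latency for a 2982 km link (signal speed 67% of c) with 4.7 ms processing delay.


Speed = 0.67 * 3e5 km/s = 201000 km/s
Propagation delay = 2982 / 201000 = 0.0148 s = 14.8358 ms
Processing delay = 4.7 ms
Total one-way latency = 19.5358 ms


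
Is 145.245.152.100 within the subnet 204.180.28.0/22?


Subnet network: 204.180.28.0
Test IP AND mask: 145.245.152.0
No, 145.245.152.100 is not in 204.180.28.0/22


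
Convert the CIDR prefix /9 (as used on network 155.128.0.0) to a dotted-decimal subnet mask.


/9 means 9 network bits, 23 host bits
Binary: 11111111100000000000000000000000
Mask: 255.128.0.0


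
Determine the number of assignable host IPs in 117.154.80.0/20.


Host bits = 32 - 20 = 12
Total addresses = 2^12 = 4096
Usable = total - 2 (network and broadcast)
Usable hosts: 4094


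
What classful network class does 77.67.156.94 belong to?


First octet: 77
Binary: 01001101
0xxxxxxx -> Class A (1-126)
Class A, default mask 255.0.0.0 (/8)


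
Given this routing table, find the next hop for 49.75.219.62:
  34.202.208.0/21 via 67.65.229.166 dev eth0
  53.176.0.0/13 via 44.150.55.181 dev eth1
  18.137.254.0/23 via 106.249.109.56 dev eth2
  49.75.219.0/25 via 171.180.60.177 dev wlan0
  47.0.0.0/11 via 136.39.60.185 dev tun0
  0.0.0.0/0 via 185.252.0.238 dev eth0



Longest prefix match for 49.75.219.62:
  /21 34.202.208.0: no
  /13 53.176.0.0: no
  /23 18.137.254.0: no
  /25 49.75.219.0: MATCH
  /11 47.0.0.0: no
  /0 0.0.0.0: MATCH
Selected: next-hop 171.180.60.177 via wlan0 (matched /25)


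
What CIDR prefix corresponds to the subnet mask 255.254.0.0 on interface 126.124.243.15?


Binary: 11111111.11111110.00000000.00000000
Count leading 1s
Prefix: /15


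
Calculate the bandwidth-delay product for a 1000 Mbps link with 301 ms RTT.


BDP = bandwidth * RTT
= 1000 Mbps * 301 ms
= 1000 * 1e6 * 301 / 1000 bits
= 301000000 bits
= 37625000 bytes
= 36743.1641 KB
BDP = 301000000 bits (37625000 bytes)


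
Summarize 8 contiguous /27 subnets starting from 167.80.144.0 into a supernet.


Original prefix: /27
Number of subnets: 8 = 2^3
New prefix = 27 - 3 = 24
Supernet: 167.80.144.0/24


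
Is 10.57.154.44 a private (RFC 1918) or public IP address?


RFC 1918 private ranges:
  10.0.0.0/8 (10.0.0.0 - 10.255.255.255)
  172.16.0.0/12 (172.16.0.0 - 172.31.255.255)
  192.168.0.0/16 (192.168.0.0 - 192.168.255.255)
Private (in 10.0.0.0/8)


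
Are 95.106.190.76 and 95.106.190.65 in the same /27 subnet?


Mask: 255.255.255.224
95.106.190.76 AND mask = 95.106.190.64
95.106.190.65 AND mask = 95.106.190.64
Yes, same subnet (95.106.190.64)


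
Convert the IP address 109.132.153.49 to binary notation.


109 = 01101101
132 = 10000100
153 = 10011001
49 = 00110001
Binary: 01101101.10000100.10011001.00110001


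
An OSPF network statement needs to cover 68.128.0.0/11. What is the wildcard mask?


Subnet mask: 255.224.0.0
Wildcard = 255.255.255.255 - subnet mask
255 - 255 = 0
255 - 224 = 31
255 - 0 = 255
255 - 0 = 255
Wildcard: 0.31.255.255


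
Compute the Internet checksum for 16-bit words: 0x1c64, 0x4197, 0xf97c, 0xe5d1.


Sum all words (with carry folding):
+ 0x1c64 = 0x1c64
+ 0x4197 = 0x5dfb
+ 0xf97c = 0x5778
+ 0xe5d1 = 0x3d4a
One's complement: ~0x3d4a
Checksum = 0xc2b5


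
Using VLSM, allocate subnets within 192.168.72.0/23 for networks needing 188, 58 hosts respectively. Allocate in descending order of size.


188 hosts -> /24 (254 usable): 192.168.72.0/24
58 hosts -> /26 (62 usable): 192.168.73.0/26
Allocation: 192.168.72.0/24 (188 hosts, 254 usable); 192.168.73.0/26 (58 hosts, 62 usable)


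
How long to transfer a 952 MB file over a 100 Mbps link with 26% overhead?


Effective throughput = 100 * (1 - 26/100) = 74 Mbps
File size in Mb = 952 * 8 = 7616 Mb
Time = 7616 / 74
Time = 102.9189 seconds


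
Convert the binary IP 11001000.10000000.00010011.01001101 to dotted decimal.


11001000 = 200
10000000 = 128
00010011 = 19
01001101 = 77
IP: 200.128.19.77


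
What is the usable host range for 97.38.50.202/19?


Network: 97.38.32.0
Broadcast: 97.38.63.255
First usable = network + 1
Last usable = broadcast - 1
Range: 97.38.32.1 to 97.38.63.254


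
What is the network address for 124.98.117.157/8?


IP:   01111100.01100010.01110101.10011101
Mask: 11111111.00000000.00000000.00000000
AND operation:
Net:  01111100.00000000.00000000.00000000
Network: 124.0.0.0/8


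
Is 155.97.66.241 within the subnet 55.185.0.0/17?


Subnet network: 55.185.0.0
Test IP AND mask: 155.97.0.0
No, 155.97.66.241 is not in 55.185.0.0/17


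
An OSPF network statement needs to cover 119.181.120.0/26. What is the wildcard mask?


Subnet mask: 255.255.255.192
Wildcard = 255.255.255.255 - subnet mask
255 - 255 = 0
255 - 255 = 0
255 - 255 = 0
255 - 192 = 63
Wildcard: 0.0.0.63


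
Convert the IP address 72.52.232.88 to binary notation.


72 = 01001000
52 = 00110100
232 = 11101000
88 = 01011000
Binary: 01001000.00110100.11101000.01011000


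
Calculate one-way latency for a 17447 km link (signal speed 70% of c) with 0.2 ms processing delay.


Speed = 0.7 * 3e5 km/s = 210000 km/s
Propagation delay = 17447 / 210000 = 0.0831 s = 83.081 ms
Processing delay = 0.2 ms
Total one-way latency = 83.281 ms


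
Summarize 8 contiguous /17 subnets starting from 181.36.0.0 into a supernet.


Original prefix: /17
Number of subnets: 8 = 2^3
New prefix = 17 - 3 = 14
Supernet: 181.36.0.0/14


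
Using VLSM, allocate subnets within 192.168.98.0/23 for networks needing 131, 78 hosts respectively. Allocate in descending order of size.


131 hosts -> /24 (254 usable): 192.168.98.0/24
78 hosts -> /25 (126 usable): 192.168.99.0/25
Allocation: 192.168.98.0/24 (131 hosts, 254 usable); 192.168.99.0/25 (78 hosts, 126 usable)


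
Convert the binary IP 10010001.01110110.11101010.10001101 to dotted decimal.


10010001 = 145
01110110 = 118
11101010 = 234
10001101 = 141
IP: 145.118.234.141


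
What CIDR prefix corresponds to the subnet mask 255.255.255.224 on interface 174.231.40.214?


Binary: 11111111.11111111.11111111.11100000
Count leading 1s
Prefix: /27


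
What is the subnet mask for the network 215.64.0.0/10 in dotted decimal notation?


/10 means 10 network bits, 22 host bits
Binary: 11111111110000000000000000000000
Mask: 255.192.0.0


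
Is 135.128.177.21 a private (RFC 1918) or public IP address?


RFC 1918 private ranges:
  10.0.0.0/8 (10.0.0.0 - 10.255.255.255)
  172.16.0.0/12 (172.16.0.0 - 172.31.255.255)
  192.168.0.0/16 (192.168.0.0 - 192.168.255.255)
Public (not in any RFC 1918 range)


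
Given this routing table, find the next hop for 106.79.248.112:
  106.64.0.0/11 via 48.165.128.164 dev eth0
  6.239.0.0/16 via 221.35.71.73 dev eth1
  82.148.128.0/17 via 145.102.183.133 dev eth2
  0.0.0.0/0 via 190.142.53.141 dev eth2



Longest prefix match for 106.79.248.112:
  /11 106.64.0.0: MATCH
  /16 6.239.0.0: no
  /17 82.148.128.0: no
  /0 0.0.0.0: MATCH
Selected: next-hop 48.165.128.164 via eth0 (matched /11)


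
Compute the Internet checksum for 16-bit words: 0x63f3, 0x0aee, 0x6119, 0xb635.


Sum all words (with carry folding):
+ 0x63f3 = 0x63f3
+ 0x0aee = 0x6ee1
+ 0x6119 = 0xcffa
+ 0xb635 = 0x8630
One's complement: ~0x8630
Checksum = 0x79cf


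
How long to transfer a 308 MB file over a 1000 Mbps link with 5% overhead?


Effective throughput = 1000 * (1 - 5/100) = 950 Mbps
File size in Mb = 308 * 8 = 2464 Mb
Time = 2464 / 950
Time = 2.5937 seconds


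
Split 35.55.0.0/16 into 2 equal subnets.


New prefix = 16 + 1 = 17
Each subnet has 32768 addresses
  35.55.0.0/17
  35.55.128.0/17
Subnets: 35.55.0.0/17, 35.55.128.0/17


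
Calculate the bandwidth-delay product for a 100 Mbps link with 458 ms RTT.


BDP = bandwidth * RTT
= 100 Mbps * 458 ms
= 100 * 1e6 * 458 / 1000 bits
= 45800000 bits
= 5725000 bytes
= 5590.8203 KB
BDP = 45800000 bits (5725000 bytes)


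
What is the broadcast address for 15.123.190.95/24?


Network: 15.123.190.0/24
Host bits = 8
Set all host bits to 1:
Broadcast: 15.123.190.255


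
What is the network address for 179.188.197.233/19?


IP:   10110011.10111100.11000101.11101001
Mask: 11111111.11111111.11100000.00000000
AND operation:
Net:  10110011.10111100.11000000.00000000
Network: 179.188.192.0/19


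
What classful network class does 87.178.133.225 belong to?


First octet: 87
Binary: 01010111
0xxxxxxx -> Class A (1-126)
Class A, default mask 255.0.0.0 (/8)


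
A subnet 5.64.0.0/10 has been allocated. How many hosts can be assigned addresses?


Host bits = 32 - 10 = 22
Total addresses = 2^22 = 4194304
Usable = total - 2 (network and broadcast)
Usable hosts: 4194302


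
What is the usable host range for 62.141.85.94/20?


Network: 62.141.80.0
Broadcast: 62.141.95.255
First usable = network + 1
Last usable = broadcast - 1
Range: 62.141.80.1 to 62.141.95.254


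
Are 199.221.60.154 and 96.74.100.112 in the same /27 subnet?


Mask: 255.255.255.224
199.221.60.154 AND mask = 199.221.60.128
96.74.100.112 AND mask = 96.74.100.96
No, different subnets (199.221.60.128 vs 96.74.100.96)


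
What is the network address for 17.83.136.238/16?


IP:   00010001.01010011.10001000.11101110
Mask: 11111111.11111111.00000000.00000000
AND operation:
Net:  00010001.01010011.00000000.00000000
Network: 17.83.0.0/16


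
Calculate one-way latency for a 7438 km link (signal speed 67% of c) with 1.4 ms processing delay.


Speed = 0.67 * 3e5 km/s = 201000 km/s
Propagation delay = 7438 / 201000 = 0.037 s = 37.005 ms
Processing delay = 1.4 ms
Total one-way latency = 38.405 ms


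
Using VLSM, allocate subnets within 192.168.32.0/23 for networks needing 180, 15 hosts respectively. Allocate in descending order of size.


180 hosts -> /24 (254 usable): 192.168.32.0/24
15 hosts -> /27 (30 usable): 192.168.33.0/27
Allocation: 192.168.32.0/24 (180 hosts, 254 usable); 192.168.33.0/27 (15 hosts, 30 usable)


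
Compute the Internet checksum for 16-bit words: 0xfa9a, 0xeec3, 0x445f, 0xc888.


Sum all words (with carry folding):
+ 0xfa9a = 0xfa9a
+ 0xeec3 = 0xe95e
+ 0x445f = 0x2dbe
+ 0xc888 = 0xf646
One's complement: ~0xf646
Checksum = 0x09b9


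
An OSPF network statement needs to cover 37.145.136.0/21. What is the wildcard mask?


Subnet mask: 255.255.248.0
Wildcard = 255.255.255.255 - subnet mask
255 - 255 = 0
255 - 255 = 0
255 - 248 = 7
255 - 0 = 255
Wildcard: 0.0.7.255


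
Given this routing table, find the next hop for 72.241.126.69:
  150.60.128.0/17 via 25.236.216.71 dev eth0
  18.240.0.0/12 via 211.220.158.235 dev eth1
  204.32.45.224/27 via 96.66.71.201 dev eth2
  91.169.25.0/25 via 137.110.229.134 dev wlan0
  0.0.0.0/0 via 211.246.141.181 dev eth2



Longest prefix match for 72.241.126.69:
  /17 150.60.128.0: no
  /12 18.240.0.0: no
  /27 204.32.45.224: no
  /25 91.169.25.0: no
  /0 0.0.0.0: MATCH
Selected: next-hop 211.246.141.181 via eth2 (matched /0)


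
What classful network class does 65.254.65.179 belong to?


First octet: 65
Binary: 01000001
0xxxxxxx -> Class A (1-126)
Class A, default mask 255.0.0.0 (/8)


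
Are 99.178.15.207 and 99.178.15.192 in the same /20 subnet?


Mask: 255.255.240.0
99.178.15.207 AND mask = 99.178.0.0
99.178.15.192 AND mask = 99.178.0.0
Yes, same subnet (99.178.0.0)


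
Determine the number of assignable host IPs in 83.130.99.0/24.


Host bits = 32 - 24 = 8
Total addresses = 2^8 = 256
Usable = total - 2 (network and broadcast)
Usable hosts: 254


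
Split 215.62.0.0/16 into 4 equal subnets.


New prefix = 16 + 2 = 18
Each subnet has 16384 addresses
  215.62.0.0/18
  215.62.64.0/18
  215.62.128.0/18
  215.62.192.0/18
Subnets: 215.62.0.0/18, 215.62.64.0/18, 215.62.128.0/18, 215.62.192.0/18


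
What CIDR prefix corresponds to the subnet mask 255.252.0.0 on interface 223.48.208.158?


Binary: 11111111.11111100.00000000.00000000
Count leading 1s
Prefix: /14


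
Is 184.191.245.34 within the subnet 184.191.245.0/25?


Subnet network: 184.191.245.0
Test IP AND mask: 184.191.245.0
Yes, 184.191.245.34 is in 184.191.245.0/25


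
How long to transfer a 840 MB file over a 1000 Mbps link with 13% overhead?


Effective throughput = 1000 * (1 - 13/100) = 870 Mbps
File size in Mb = 840 * 8 = 6720 Mb
Time = 6720 / 870
Time = 7.7241 seconds


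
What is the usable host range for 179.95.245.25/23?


Network: 179.95.244.0
Broadcast: 179.95.245.255
First usable = network + 1
Last usable = broadcast - 1
Range: 179.95.244.1 to 179.95.245.254


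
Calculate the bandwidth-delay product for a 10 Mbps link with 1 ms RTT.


BDP = bandwidth * RTT
= 10 Mbps * 1 ms
= 10 * 1e6 * 1 / 1000 bits
= 10000 bits
= 1250 bytes
= 1.2207 KB
BDP = 10000 bits (1250 bytes)


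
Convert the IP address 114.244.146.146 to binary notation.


114 = 01110010
244 = 11110100
146 = 10010010
146 = 10010010
Binary: 01110010.11110100.10010010.10010010


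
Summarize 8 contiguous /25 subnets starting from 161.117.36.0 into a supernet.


Original prefix: /25
Number of subnets: 8 = 2^3
New prefix = 25 - 3 = 22
Supernet: 161.117.36.0/22


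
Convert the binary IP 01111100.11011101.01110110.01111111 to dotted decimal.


01111100 = 124
11011101 = 221
01110110 = 118
01111111 = 127
IP: 124.221.118.127


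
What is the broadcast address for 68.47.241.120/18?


Network: 68.47.192.0/18
Host bits = 14
Set all host bits to 1:
Broadcast: 68.47.255.255


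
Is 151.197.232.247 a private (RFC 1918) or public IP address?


RFC 1918 private ranges:
  10.0.0.0/8 (10.0.0.0 - 10.255.255.255)
  172.16.0.0/12 (172.16.0.0 - 172.31.255.255)
  192.168.0.0/16 (192.168.0.0 - 192.168.255.255)
Public (not in any RFC 1918 range)


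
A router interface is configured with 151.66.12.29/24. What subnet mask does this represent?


/24 means 24 network bits, 8 host bits
Binary: 11111111111111111111111100000000
Mask: 255.255.255.0


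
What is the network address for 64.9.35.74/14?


IP:   01000000.00001001.00100011.01001010
Mask: 11111111.11111100.00000000.00000000
AND operation:
Net:  01000000.00001000.00000000.00000000
Network: 64.8.0.0/14


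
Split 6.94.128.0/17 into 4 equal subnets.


New prefix = 17 + 2 = 19
Each subnet has 8192 addresses
  6.94.128.0/19
  6.94.160.0/19
  6.94.192.0/19
  6.94.224.0/19
Subnets: 6.94.128.0/19, 6.94.160.0/19, 6.94.192.0/19, 6.94.224.0/19


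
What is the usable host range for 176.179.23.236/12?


Network: 176.176.0.0
Broadcast: 176.191.255.255
First usable = network + 1
Last usable = broadcast - 1
Range: 176.176.0.1 to 176.191.255.254


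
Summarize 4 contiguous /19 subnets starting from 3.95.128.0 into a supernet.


Original prefix: /19
Number of subnets: 4 = 2^2
New prefix = 19 - 2 = 17
Supernet: 3.95.128.0/17


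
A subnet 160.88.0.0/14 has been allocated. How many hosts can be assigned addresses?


Host bits = 32 - 14 = 18
Total addresses = 2^18 = 262144
Usable = total - 2 (network and broadcast)
Usable hosts: 262142


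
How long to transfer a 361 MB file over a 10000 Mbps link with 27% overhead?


Effective throughput = 10000 * (1 - 27/100) = 7300 Mbps
File size in Mb = 361 * 8 = 2888 Mb
Time = 2888 / 7300
Time = 0.3956 seconds


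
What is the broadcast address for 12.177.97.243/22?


Network: 12.177.96.0/22
Host bits = 10
Set all host bits to 1:
Broadcast: 12.177.99.255


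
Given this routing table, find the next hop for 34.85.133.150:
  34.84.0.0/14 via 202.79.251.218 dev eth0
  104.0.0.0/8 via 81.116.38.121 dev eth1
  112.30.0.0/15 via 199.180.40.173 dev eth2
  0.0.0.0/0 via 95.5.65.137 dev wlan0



Longest prefix match for 34.85.133.150:
  /14 34.84.0.0: MATCH
  /8 104.0.0.0: no
  /15 112.30.0.0: no
  /0 0.0.0.0: MATCH
Selected: next-hop 202.79.251.218 via eth0 (matched /14)


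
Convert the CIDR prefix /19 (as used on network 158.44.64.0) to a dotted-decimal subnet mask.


/19 means 19 network bits, 13 host bits
Binary: 11111111111111111110000000000000
Mask: 255.255.224.0


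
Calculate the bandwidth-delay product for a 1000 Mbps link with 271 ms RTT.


BDP = bandwidth * RTT
= 1000 Mbps * 271 ms
= 1000 * 1e6 * 271 / 1000 bits
= 271000000 bits
= 33875000 bytes
= 33081.0547 KB
BDP = 271000000 bits (33875000 bytes)


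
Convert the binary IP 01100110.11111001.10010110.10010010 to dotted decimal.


01100110 = 102
11111001 = 249
10010110 = 150
10010010 = 146
IP: 102.249.150.146


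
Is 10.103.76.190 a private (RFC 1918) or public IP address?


RFC 1918 private ranges:
  10.0.0.0/8 (10.0.0.0 - 10.255.255.255)
  172.16.0.0/12 (172.16.0.0 - 172.31.255.255)
  192.168.0.0/16 (192.168.0.0 - 192.168.255.255)
Private (in 10.0.0.0/8)


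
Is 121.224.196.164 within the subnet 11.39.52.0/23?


Subnet network: 11.39.52.0
Test IP AND mask: 121.224.196.0
No, 121.224.196.164 is not in 11.39.52.0/23


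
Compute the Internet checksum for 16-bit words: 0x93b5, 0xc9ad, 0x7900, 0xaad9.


Sum all words (with carry folding):
+ 0x93b5 = 0x93b5
+ 0xc9ad = 0x5d63
+ 0x7900 = 0xd663
+ 0xaad9 = 0x813d
One's complement: ~0x813d
Checksum = 0x7ec2


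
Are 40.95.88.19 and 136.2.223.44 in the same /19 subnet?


Mask: 255.255.224.0
40.95.88.19 AND mask = 40.95.64.0
136.2.223.44 AND mask = 136.2.192.0
No, different subnets (40.95.64.0 vs 136.2.192.0)


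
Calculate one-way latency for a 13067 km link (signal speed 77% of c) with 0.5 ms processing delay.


Speed = 0.77 * 3e5 km/s = 231000 km/s
Propagation delay = 13067 / 231000 = 0.0566 s = 56.5671 ms
Processing delay = 0.5 ms
Total one-way latency = 57.0671 ms


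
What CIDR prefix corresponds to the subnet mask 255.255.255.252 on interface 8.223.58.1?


Binary: 11111111.11111111.11111111.11111100
Count leading 1s
Prefix: /30


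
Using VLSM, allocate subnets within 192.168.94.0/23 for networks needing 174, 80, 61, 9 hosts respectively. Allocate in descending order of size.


174 hosts -> /24 (254 usable): 192.168.94.0/24
80 hosts -> /25 (126 usable): 192.168.95.0/25
61 hosts -> /26 (62 usable): 192.168.95.128/26
9 hosts -> /28 (14 usable): 192.168.95.192/28
Allocation: 192.168.94.0/24 (174 hosts, 254 usable); 192.168.95.0/25 (80 hosts, 126 usable); 192.168.95.128/26 (61 hosts, 62 usable); 192.168.95.192/28 (9 hosts, 14 usable)


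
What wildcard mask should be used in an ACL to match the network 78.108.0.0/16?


Subnet mask: 255.255.0.0
Wildcard = 255.255.255.255 - subnet mask
255 - 255 = 0
255 - 255 = 0
255 - 0 = 255
255 - 0 = 255
Wildcard: 0.0.255.255


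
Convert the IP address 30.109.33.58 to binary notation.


30 = 00011110
109 = 01101101
33 = 00100001
58 = 00111010
Binary: 00011110.01101101.00100001.00111010


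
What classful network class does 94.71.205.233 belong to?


First octet: 94
Binary: 01011110
0xxxxxxx -> Class A (1-126)
Class A, default mask 255.0.0.0 (/8)


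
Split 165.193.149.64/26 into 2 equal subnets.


New prefix = 26 + 1 = 27
Each subnet has 32 addresses
  165.193.149.64/27
  165.193.149.96/27
Subnets: 165.193.149.64/27, 165.193.149.96/27


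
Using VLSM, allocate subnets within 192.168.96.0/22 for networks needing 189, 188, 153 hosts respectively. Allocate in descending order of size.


189 hosts -> /24 (254 usable): 192.168.96.0/24
188 hosts -> /24 (254 usable): 192.168.97.0/24
153 hosts -> /24 (254 usable): 192.168.98.0/24
Allocation: 192.168.96.0/24 (189 hosts, 254 usable); 192.168.97.0/24 (188 hosts, 254 usable); 192.168.98.0/24 (153 hosts, 254 usable)


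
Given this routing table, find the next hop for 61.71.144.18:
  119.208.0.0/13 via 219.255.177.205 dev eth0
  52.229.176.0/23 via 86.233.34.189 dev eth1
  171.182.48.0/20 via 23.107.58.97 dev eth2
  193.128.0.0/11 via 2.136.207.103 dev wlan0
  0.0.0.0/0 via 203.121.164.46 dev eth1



Longest prefix match for 61.71.144.18:
  /13 119.208.0.0: no
  /23 52.229.176.0: no
  /20 171.182.48.0: no
  /11 193.128.0.0: no
  /0 0.0.0.0: MATCH
Selected: next-hop 203.121.164.46 via eth1 (matched /0)


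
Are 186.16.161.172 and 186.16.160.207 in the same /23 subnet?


Mask: 255.255.254.0
186.16.161.172 AND mask = 186.16.160.0
186.16.160.207 AND mask = 186.16.160.0
Yes, same subnet (186.16.160.0)


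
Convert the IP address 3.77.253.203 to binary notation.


3 = 00000011
77 = 01001101
253 = 11111101
203 = 11001011
Binary: 00000011.01001101.11111101.11001011


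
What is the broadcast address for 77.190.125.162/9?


Network: 77.128.0.0/9
Host bits = 23
Set all host bits to 1:
Broadcast: 77.255.255.255


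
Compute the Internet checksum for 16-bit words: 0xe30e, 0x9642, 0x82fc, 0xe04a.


Sum all words (with carry folding):
+ 0xe30e = 0xe30e
+ 0x9642 = 0x7951
+ 0x82fc = 0xfc4d
+ 0xe04a = 0xdc98
One's complement: ~0xdc98
Checksum = 0x2367


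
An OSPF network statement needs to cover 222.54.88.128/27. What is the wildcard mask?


Subnet mask: 255.255.255.224
Wildcard = 255.255.255.255 - subnet mask
255 - 255 = 0
255 - 255 = 0
255 - 255 = 0
255 - 224 = 31
Wildcard: 0.0.0.31


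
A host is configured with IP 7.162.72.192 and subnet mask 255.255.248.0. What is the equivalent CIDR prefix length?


Binary: 11111111.11111111.11111000.00000000
Count leading 1s
Prefix: /21


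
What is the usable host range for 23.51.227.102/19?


Network: 23.51.224.0
Broadcast: 23.51.255.255
First usable = network + 1
Last usable = broadcast - 1
Range: 23.51.224.1 to 23.51.255.254


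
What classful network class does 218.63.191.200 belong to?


First octet: 218
Binary: 11011010
110xxxxx -> Class C (192-223)
Class C, default mask 255.255.255.0 (/24)


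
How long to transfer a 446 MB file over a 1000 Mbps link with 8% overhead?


Effective throughput = 1000 * (1 - 8/100) = 920 Mbps
File size in Mb = 446 * 8 = 3568 Mb
Time = 3568 / 920
Time = 3.8783 seconds


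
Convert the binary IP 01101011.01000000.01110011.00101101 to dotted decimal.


01101011 = 107
01000000 = 64
01110011 = 115
00101101 = 45
IP: 107.64.115.45


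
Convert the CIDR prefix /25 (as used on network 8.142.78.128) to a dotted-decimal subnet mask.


/25 means 25 network bits, 7 host bits
Binary: 11111111111111111111111110000000
Mask: 255.255.255.128


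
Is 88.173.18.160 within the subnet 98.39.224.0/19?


Subnet network: 98.39.224.0
Test IP AND mask: 88.173.0.0
No, 88.173.18.160 is not in 98.39.224.0/19


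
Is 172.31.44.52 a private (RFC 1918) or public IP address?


RFC 1918 private ranges:
  10.0.0.0/8 (10.0.0.0 - 10.255.255.255)
  172.16.0.0/12 (172.16.0.0 - 172.31.255.255)
  192.168.0.0/16 (192.168.0.0 - 192.168.255.255)
Private (in 172.16.0.0/12)


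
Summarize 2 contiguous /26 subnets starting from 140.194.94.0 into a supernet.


Original prefix: /26
Number of subnets: 2 = 2^1
New prefix = 26 - 1 = 25
Supernet: 140.194.94.0/25


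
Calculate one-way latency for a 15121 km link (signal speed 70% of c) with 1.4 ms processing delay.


Speed = 0.7 * 3e5 km/s = 210000 km/s
Propagation delay = 15121 / 210000 = 0.072 s = 72.0048 ms
Processing delay = 1.4 ms
Total one-way latency = 73.4048 ms


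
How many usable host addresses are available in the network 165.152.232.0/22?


Host bits = 32 - 22 = 10
Total addresses = 2^10 = 1024
Usable = total - 2 (network and broadcast)
Usable hosts: 1022


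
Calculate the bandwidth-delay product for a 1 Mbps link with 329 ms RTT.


BDP = bandwidth * RTT
= 1 Mbps * 329 ms
= 1 * 1e6 * 329 / 1000 bits
= 329000 bits
= 41125 bytes
= 40.1611 KB
BDP = 329000 bits (41125 bytes)


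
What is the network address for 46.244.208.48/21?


IP:   00101110.11110100.11010000.00110000
Mask: 11111111.11111111.11111000.00000000
AND operation:
Net:  00101110.11110100.11010000.00000000
Network: 46.244.208.0/21


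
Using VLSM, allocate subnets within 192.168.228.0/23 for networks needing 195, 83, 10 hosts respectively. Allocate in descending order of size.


195 hosts -> /24 (254 usable): 192.168.228.0/24
83 hosts -> /25 (126 usable): 192.168.229.0/25
10 hosts -> /28 (14 usable): 192.168.229.128/28
Allocation: 192.168.228.0/24 (195 hosts, 254 usable); 192.168.229.0/25 (83 hosts, 126 usable); 192.168.229.128/28 (10 hosts, 14 usable)


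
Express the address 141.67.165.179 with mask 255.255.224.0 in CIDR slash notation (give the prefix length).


Binary: 11111111.11111111.11100000.00000000
Count leading 1s
Prefix: /19


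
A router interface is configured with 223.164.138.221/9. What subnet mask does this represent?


/9 means 9 network bits, 23 host bits
Binary: 11111111100000000000000000000000
Mask: 255.128.0.0
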